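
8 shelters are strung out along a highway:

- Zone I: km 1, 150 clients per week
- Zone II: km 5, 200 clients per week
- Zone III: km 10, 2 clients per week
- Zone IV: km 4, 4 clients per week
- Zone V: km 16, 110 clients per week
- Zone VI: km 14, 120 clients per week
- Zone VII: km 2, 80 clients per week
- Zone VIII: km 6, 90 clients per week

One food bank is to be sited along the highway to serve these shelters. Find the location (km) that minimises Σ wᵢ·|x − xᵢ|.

For a sum of weighted absolute distances on a line, the optimum is the weighted median (not the mean). Total weight W = 756; half-weight = 378.
Sort by position and accumulate weight:
  km 1 (Zone I, w=150) → cum 150
  km 2 (Zone VII, w=80) → cum 230
  km 4 (Zone IV, w=4) → cum 234
  km 5 (Zone II, w=200) → cum 434  ≥ 378 → median here
  km 6 (Zone VIII, w=90) → cum 524
  km 10 (Zone III, w=2) → cum 526
  km 14 (Zone VI, w=120) → cum 646
  km 16 (Zone V, w=110) → cum 756
Optimal location: km 5.

x = 5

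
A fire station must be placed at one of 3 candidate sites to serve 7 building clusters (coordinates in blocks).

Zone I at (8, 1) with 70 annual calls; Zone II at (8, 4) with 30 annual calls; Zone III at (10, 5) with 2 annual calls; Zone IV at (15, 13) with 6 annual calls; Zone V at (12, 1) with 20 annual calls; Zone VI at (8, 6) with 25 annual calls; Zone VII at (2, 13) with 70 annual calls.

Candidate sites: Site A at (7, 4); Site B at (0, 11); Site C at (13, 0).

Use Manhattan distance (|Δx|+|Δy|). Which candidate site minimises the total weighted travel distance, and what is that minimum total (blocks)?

Total weighted distance at each candidate:
  Site A (7, 4): total = 1635
  Site B (0, 11): total = 2889
  Site C (13, 0): total = 2791
Minimum is at Site A with total 1635 blocks.

Site A, total 1635 blocks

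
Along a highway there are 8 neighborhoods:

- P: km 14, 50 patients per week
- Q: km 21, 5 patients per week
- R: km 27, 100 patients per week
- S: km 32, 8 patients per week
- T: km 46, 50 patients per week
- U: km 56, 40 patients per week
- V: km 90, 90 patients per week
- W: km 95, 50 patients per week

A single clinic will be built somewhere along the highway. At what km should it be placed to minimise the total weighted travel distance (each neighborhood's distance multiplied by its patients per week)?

x = 46

For a sum of weighted absolute distances on a line, the optimum is the weighted median (not the mean). Total weight W = 393; half-weight = 196.5.
Sort by position and accumulate weight:
  km 14 (P, w=50) → cum 50
  km 21 (Q, w=5) → cum 55
  km 27 (R, w=100) → cum 155
  km 32 (S, w=8) → cum 163
  km 46 (T, w=50) → cum 213  ≥ 196.5 → median here
  km 56 (U, w=40) → cum 253
  km 90 (V, w=90) → cum 343
  km 95 (W, w=50) → cum 393
Optimal location: km 46.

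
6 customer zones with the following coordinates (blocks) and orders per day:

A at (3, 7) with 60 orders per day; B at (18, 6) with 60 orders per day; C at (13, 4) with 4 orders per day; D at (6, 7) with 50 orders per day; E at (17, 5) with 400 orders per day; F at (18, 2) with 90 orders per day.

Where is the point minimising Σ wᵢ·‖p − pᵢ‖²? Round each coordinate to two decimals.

The minimiser of Σwᵢ‖p−pᵢ‖² is the weighted centroid p* = (Σwᵢpᵢ)/(Σwᵢ).
Σwᵢ = 664.
Σwᵢxᵢ = 60·3 + 60·18 + 4·13 + 50·6 + 400·17 + 90·18 = 10032.
Σwᵢyᵢ = 60·7 + 60·6 + 4·4 + 50·7 + 400·5 + 90·2 = 3326.
x* = 10032/664 = 15.11, y* = 3326/664 = 5.01.

(15.11, 5.01)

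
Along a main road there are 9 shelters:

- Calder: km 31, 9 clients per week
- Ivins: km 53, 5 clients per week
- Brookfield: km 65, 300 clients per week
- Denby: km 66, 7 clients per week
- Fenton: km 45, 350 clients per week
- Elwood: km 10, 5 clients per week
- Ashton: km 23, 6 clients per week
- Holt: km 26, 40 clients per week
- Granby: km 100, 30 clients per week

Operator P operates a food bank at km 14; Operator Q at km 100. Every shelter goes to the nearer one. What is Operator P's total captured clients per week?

415

The indifferent point is the midpoint (14+100)/2 = 57; shelters left of it (closer to Operator P at 14) go to Operator P, those right go to Operator Q.
  Elwood at 10 (w=5) → Operator P
  Ashton at 23 (w=6) → Operator P
  Holt at 26 (w=40) → Operator P
  Calder at 31 (w=9) → Operator P
  Fenton at 45 (w=350) → Operator P
  Ivins at 53 (w=5) → Operator P
  Brookfield at 65 (w=300) → Operator Q
  Denby at 66 (w=7) → Operator Q
  Granby at 100 (w=30) → Operator Q
Operator P captures 415; Operator Q captures 337.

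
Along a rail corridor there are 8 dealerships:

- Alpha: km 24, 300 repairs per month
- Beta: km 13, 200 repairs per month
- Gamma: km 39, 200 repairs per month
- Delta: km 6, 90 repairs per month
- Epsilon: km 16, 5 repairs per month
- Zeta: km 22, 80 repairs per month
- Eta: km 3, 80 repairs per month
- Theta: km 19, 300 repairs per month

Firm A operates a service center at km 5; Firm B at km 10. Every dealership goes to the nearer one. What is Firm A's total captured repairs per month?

170

The indifferent point is the midpoint (5+10)/2 = 7.5; dealerships left of it (closer to Firm A at 5) go to Firm A, those right go to Firm B.
  Eta at 3 (w=80) → Firm A
  Delta at 6 (w=90) → Firm A
  Beta at 13 (w=200) → Firm B
  Epsilon at 16 (w=5) → Firm B
  Theta at 19 (w=300) → Firm B
  Zeta at 22 (w=80) → Firm B
  Alpha at 24 (w=300) → Firm B
  Gamma at 39 (w=200) → Firm B
Firm A captures 170; Firm B captures 1085.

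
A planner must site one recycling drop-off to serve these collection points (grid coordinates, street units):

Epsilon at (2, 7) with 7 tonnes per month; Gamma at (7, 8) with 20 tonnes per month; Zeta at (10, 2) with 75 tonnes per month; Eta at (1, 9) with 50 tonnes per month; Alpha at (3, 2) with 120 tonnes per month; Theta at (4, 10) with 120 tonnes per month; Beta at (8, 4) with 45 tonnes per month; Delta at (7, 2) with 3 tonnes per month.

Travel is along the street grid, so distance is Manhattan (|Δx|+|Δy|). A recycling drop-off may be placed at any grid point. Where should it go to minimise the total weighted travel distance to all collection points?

(4, 4)

Manhattan distance separates: Σwᵢ(|x−xᵢ|+|y−yᵢ|) = Σwᵢ|x−xᵢ| + Σwᵢ|y−yᵢ|, so x and y are optimised independently as 1-D weighted medians.
Total weight W = 440; half = 220.
x-coordinate, sorted with cumulative weight:
  x=1 (Eta, w=50) cum 50
  x=2 (Epsilon, w=7) cum 57
  x=3 (Alpha, w=120) cum 177
  x=4 (Theta, w=120) cum 297  ← median
  x=7 (Gamma, w=20) cum 317
  x=7 (Delta, w=3) cum 320
  x=8 (Beta, w=45) cum 365
  x=10 (Zeta, w=75) cum 440
⇒ x* = 4
y-coordinate, sorted with cumulative weight:
  y=2 (Zeta, w=75) cum 75
  y=2 (Alpha, w=120) cum 195
  y=2 (Delta, w=3) cum 198
  y=4 (Beta, w=45) cum 243  ← median
  y=7 (Epsilon, w=7) cum 250
  y=8 (Gamma, w=20) cum 270
  y=9 (Eta, w=50) cum 320
  y=10 (Theta, w=120) cum 440
⇒ y* = 4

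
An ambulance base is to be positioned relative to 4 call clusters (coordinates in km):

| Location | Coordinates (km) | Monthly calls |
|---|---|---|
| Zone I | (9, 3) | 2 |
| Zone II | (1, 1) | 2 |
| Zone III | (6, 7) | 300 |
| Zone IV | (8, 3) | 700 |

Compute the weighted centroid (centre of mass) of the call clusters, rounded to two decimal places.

The minimiser of Σwᵢ‖p−pᵢ‖² is the weighted centroid p* = (Σwᵢpᵢ)/(Σwᵢ).
Σwᵢ = 1004.
Σwᵢxᵢ = 2·9 + 2·1 + 300·6 + 700·8 = 7420.
Σwᵢyᵢ = 2·3 + 2·1 + 300·7 + 700·3 = 4208.
x* = 7420/1004 = 7.39, y* = 4208/1004 = 4.19.

(7.39, 4.19)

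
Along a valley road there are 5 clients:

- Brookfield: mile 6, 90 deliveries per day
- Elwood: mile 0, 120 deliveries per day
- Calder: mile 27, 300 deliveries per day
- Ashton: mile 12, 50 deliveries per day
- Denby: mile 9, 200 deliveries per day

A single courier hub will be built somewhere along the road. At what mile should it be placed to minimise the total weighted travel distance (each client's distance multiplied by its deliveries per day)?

For a sum of weighted absolute distances on a line, the optimum is the weighted median (not the mean). Total weight W = 760; half-weight = 380.
Sort by position and accumulate weight:
  mile 0 (Elwood, w=120) → cum 120
  mile 6 (Brookfield, w=90) → cum 210
  mile 9 (Denby, w=200) → cum 410  ≥ 380 → median here
  mile 12 (Ashton, w=50) → cum 460
  mile 27 (Calder, w=300) → cum 760
Optimal location: mile 9.

x = 9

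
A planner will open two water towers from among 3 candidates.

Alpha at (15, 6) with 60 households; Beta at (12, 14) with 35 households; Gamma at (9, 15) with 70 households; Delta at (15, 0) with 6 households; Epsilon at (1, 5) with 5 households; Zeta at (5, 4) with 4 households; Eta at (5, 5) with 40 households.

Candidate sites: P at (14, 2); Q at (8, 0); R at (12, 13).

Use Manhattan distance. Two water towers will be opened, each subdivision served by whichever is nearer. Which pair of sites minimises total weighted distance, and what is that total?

{P, R}, total 1307

Evaluate every pair (each demand assigned to the nearer of the two):
  {P, R}: total = 1307
  {Q, R}: total = 1435
  {P, Q}: total = 2336
Best pair: {P, R} with total 1307.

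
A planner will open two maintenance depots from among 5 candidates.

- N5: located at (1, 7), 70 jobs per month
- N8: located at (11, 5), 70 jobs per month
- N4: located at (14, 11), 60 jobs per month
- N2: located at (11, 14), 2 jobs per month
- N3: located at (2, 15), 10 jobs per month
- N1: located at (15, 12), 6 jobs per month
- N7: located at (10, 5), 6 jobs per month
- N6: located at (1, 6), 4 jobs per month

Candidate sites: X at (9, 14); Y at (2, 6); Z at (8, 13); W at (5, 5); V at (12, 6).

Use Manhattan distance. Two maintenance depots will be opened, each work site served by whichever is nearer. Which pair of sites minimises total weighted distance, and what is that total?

{Y, V}, total 884

Evaluate every pair (each demand assigned to the nearer of the two):
  {Y, V}: total = 884
  {W, V}: total = 1220
  {X, W}: total = 1502
  {Z, W}: total = 1506
  {X, Y}: total = 1510
  {Y, Z}: total = 1514
  {X, V}: total = 1594
  {Z, V}: total = 1598
  {Y, W}: total = 1716
  {X, Z}: total = 2408
Best pair: {Y, V} with total 884.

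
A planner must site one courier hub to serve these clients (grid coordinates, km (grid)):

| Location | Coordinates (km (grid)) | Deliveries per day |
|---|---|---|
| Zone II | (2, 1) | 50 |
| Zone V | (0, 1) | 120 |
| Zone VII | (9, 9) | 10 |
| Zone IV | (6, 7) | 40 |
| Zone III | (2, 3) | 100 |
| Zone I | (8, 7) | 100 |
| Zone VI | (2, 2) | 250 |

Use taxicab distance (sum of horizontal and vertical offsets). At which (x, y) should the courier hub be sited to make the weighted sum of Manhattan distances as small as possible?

Manhattan distance separates: Σwᵢ(|x−xᵢ|+|y−yᵢ|) = Σwᵢ|x−xᵢ| + Σwᵢ|y−yᵢ|, so x and y are optimised independently as 1-D weighted medians.
Total weight W = 670; half = 335.
x-coordinate, sorted with cumulative weight:
  x=0 (Zone V, w=120) cum 120
  x=2 (Zone II, w=50) cum 170
  x=2 (Zone III, w=100) cum 270
  x=2 (Zone VI, w=250) cum 520  ← median
  x=6 (Zone IV, w=40) cum 560
  x=8 (Zone I, w=100) cum 660
  x=9 (Zone VII, w=10) cum 670
⇒ x* = 2
y-coordinate, sorted with cumulative weight:
  y=1 (Zone II, w=50) cum 50
  y=1 (Zone V, w=120) cum 170
  y=2 (Zone VI, w=250) cum 420  ← median
  y=3 (Zone III, w=100) cum 520
  y=7 (Zone IV, w=40) cum 560
  y=7 (Zone I, w=100) cum 660
  y=9 (Zone VII, w=10) cum 670
⇒ y* = 2

(2, 2)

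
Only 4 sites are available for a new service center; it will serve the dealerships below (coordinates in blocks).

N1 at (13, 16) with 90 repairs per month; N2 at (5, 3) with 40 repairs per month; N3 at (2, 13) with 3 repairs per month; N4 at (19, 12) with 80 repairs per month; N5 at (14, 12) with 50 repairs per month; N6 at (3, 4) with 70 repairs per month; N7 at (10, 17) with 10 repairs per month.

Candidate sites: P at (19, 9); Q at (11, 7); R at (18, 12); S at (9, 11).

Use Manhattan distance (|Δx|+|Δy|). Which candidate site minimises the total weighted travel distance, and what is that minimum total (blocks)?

Total weighted distance at each candidate:
  P (19, 9): total = 4313
  Q (11, 7): total = 3755
  R (18, 12): total = 3761
  S (9, 11): total = 3477
Minimum is at S with total 3477 blocks.

S, total 3477 blocks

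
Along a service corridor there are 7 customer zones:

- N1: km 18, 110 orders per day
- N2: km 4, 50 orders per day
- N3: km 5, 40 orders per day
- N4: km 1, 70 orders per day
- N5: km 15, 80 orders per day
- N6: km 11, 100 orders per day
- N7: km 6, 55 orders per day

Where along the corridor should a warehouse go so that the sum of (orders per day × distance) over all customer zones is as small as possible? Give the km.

x = 11

For a sum of weighted absolute distances on a line, the optimum is the weighted median (not the mean). Total weight W = 505; half-weight = 252.5.
Sort by position and accumulate weight:
  km 1 (N4, w=70) → cum 70
  km 4 (N2, w=50) → cum 120
  km 5 (N3, w=40) → cum 160
  km 6 (N7, w=55) → cum 215
  km 11 (N6, w=100) → cum 315  ≥ 252.5 → median here
  km 15 (N5, w=80) → cum 395
  km 18 (N1, w=110) → cum 505
Optimal location: km 11.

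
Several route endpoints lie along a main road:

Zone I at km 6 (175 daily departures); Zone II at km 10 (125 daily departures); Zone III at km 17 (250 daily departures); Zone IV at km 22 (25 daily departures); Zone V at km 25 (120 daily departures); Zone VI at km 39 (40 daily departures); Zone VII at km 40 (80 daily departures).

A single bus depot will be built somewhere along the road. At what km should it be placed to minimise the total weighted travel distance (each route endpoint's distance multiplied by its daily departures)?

For a sum of weighted absolute distances on a line, the optimum is the weighted median (not the mean). Total weight W = 815; half-weight = 407.5.
Sort by position and accumulate weight:
  km 6 (Zone I, w=175) → cum 175
  km 10 (Zone II, w=125) → cum 300
  km 17 (Zone III, w=250) → cum 550  ≥ 407.5 → median here
  km 22 (Zone IV, w=25) → cum 575
  km 25 (Zone V, w=120) → cum 695
  km 39 (Zone VI, w=40) → cum 735
  km 40 (Zone VII, w=80) → cum 815
Optimal location: km 17.

x = 17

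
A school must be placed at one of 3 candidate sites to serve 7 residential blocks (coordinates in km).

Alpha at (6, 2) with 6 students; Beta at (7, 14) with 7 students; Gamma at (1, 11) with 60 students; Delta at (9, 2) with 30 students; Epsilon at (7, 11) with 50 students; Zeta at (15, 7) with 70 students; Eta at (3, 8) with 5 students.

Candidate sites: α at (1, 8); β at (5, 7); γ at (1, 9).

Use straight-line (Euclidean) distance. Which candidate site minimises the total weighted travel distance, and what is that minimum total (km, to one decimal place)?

Total weighted distance at each candidate:
  α (1, 8): total = 1914.2
  β (5, 7): total = 1547.8
  γ (1, 9): total = 1862.5
Minimum is at β with total 1547.8 km.

β, total 1547.8 km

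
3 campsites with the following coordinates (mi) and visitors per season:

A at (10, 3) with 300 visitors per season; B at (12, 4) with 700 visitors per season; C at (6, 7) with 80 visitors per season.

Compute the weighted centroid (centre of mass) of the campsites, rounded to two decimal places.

(11.00, 3.94)

The minimiser of Σwᵢ‖p−pᵢ‖² is the weighted centroid p* = (Σwᵢpᵢ)/(Σwᵢ).
Σwᵢ = 1080.
Σwᵢxᵢ = 300·10 + 700·12 + 80·6 = 11880.
Σwᵢyᵢ = 300·3 + 700·4 + 80·7 = 4260.
x* = 11880/1080 = 11.00, y* = 4260/1080 = 3.94.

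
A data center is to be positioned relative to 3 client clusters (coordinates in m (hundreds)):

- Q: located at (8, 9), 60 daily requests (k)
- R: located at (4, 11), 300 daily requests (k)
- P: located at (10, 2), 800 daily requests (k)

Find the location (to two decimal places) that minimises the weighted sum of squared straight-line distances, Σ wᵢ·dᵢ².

The minimiser of Σwᵢ‖p−pᵢ‖² is the weighted centroid p* = (Σwᵢpᵢ)/(Σwᵢ).
Σwᵢ = 1160.
Σwᵢxᵢ = 60·8 + 300·4 + 800·10 = 9680.
Σwᵢyᵢ = 60·9 + 300·11 + 800·2 = 5440.
x* = 9680/1160 = 8.34, y* = 5440/1160 = 4.69.

(8.34, 4.69)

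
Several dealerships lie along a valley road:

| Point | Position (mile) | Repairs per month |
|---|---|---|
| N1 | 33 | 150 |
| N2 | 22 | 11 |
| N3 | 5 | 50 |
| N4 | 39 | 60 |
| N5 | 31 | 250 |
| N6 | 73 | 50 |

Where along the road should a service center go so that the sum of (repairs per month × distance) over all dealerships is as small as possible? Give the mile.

For a sum of weighted absolute distances on a line, the optimum is the weighted median (not the mean). Total weight W = 571; half-weight = 285.5.
Sort by position and accumulate weight:
  mile 5 (N3, w=50) → cum 50
  mile 22 (N2, w=11) → cum 61
  mile 31 (N5, w=250) → cum 311  ≥ 285.5 → median here
  mile 33 (N1, w=150) → cum 461
  mile 39 (N4, w=60) → cum 521
  mile 73 (N6, w=50) → cum 571
Optimal location: mile 31.

x = 31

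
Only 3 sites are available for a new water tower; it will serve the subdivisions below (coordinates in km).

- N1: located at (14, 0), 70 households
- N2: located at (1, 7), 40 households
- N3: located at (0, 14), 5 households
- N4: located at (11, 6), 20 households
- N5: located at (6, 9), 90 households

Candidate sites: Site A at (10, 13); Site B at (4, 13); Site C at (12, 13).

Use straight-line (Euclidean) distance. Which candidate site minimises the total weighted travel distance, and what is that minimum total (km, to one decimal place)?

Total weighted distance at each candidate:
  Site A (10, 13): total = 2085.6
  Site B (4, 13): total = 2037.5
  Site C (12, 13): total = 2272.5
Minimum is at Site B with total 2037.5 km.

Site B, total 2037.5 km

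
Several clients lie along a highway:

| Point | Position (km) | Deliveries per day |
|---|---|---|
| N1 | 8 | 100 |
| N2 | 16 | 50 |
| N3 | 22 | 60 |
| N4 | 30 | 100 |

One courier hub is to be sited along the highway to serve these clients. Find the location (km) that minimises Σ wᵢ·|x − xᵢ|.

For a sum of weighted absolute distances on a line, the optimum is the weighted median (not the mean). Total weight W = 310; half-weight = 155.
Sort by position and accumulate weight:
  km 8 (N1, w=100) → cum 100
  km 16 (N2, w=50) → cum 150
  km 22 (N3, w=60) → cum 210  ≥ 155 → median here
  km 30 (N4, w=100) → cum 310
Optimal location: km 22.

x = 22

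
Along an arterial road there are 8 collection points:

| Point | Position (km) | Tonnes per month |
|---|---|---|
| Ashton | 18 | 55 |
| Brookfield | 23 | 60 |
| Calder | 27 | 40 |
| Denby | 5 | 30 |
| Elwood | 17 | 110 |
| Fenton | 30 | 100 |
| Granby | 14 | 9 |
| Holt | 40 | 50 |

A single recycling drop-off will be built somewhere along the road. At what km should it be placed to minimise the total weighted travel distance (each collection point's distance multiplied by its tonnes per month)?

For a sum of weighted absolute distances on a line, the optimum is the weighted median (not the mean). Total weight W = 454; half-weight = 227.
Sort by position and accumulate weight:
  km 5 (Denby, w=30) → cum 30
  km 14 (Granby, w=9) → cum 39
  km 17 (Elwood, w=110) → cum 149
  km 18 (Ashton, w=55) → cum 204
  km 23 (Brookfield, w=60) → cum 264  ≥ 227 → median here
  km 27 (Calder, w=40) → cum 304
  km 30 (Fenton, w=100) → cum 404
  km 40 (Holt, w=50) → cum 454
Optimal location: km 23.

x = 23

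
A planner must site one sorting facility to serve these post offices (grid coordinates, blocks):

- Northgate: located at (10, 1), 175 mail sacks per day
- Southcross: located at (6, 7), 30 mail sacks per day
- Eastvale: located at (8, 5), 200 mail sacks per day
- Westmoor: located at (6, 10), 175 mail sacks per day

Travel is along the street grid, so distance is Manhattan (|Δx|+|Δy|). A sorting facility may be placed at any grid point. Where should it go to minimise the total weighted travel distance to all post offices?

Manhattan distance separates: Σwᵢ(|x−xᵢ|+|y−yᵢ|) = Σwᵢ|x−xᵢ| + Σwᵢ|y−yᵢ|, so x and y are optimised independently as 1-D weighted medians.
Total weight W = 580; half = 290.
x-coordinate, sorted with cumulative weight:
  x=6 (Southcross, w=30) cum 30
  x=6 (Westmoor, w=175) cum 205
  x=8 (Eastvale, w=200) cum 405  ← median
  x=10 (Northgate, w=175) cum 580
⇒ x* = 8
y-coordinate, sorted with cumulative weight:
  y=1 (Northgate, w=175) cum 175
  y=5 (Eastvale, w=200) cum 375  ← median
  y=7 (Southcross, w=30) cum 405
  y=10 (Westmoor, w=175) cum 580
⇒ y* = 5

(8, 5)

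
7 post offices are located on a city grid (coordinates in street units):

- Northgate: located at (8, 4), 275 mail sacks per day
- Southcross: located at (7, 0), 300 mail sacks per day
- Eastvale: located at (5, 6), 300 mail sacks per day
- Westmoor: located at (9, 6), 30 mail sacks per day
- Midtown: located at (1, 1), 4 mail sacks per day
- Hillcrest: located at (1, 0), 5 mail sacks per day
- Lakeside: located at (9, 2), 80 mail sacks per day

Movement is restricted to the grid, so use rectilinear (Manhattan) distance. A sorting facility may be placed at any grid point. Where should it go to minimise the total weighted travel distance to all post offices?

Manhattan distance separates: Σwᵢ(|x−xᵢ|+|y−yᵢ|) = Σwᵢ|x−xᵢ| + Σwᵢ|y−yᵢ|, so x and y are optimised independently as 1-D weighted medians.
Total weight W = 994; half = 497.
x-coordinate, sorted with cumulative weight:
  x=1 (Midtown, w=4) cum 4
  x=1 (Hillcrest, w=5) cum 9
  x=5 (Eastvale, w=300) cum 309
  x=7 (Southcross, w=300) cum 609  ← median
  x=8 (Northgate, w=275) cum 884
  x=9 (Westmoor, w=30) cum 914
  x=9 (Lakeside, w=80) cum 994
⇒ x* = 7
y-coordinate, sorted with cumulative weight:
  y=0 (Southcross, w=300) cum 300
  y=0 (Hillcrest, w=5) cum 305
  y=1 (Midtown, w=4) cum 309
  y=2 (Lakeside, w=80) cum 389
  y=4 (Northgate, w=275) cum 664  ← median
  y=6 (Eastvale, w=300) cum 964
  y=6 (Westmoor, w=30) cum 994
⇒ y* = 4

(7, 4)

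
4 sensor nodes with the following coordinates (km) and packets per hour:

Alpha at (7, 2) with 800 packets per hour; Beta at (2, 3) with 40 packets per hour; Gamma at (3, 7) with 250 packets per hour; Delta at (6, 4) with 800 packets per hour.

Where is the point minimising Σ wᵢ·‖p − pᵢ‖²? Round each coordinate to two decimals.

The minimiser of Σwᵢ‖p−pᵢ‖² is the weighted centroid p* = (Σwᵢpᵢ)/(Σwᵢ).
Σwᵢ = 1890.
Σwᵢxᵢ = 800·7 + 40·2 + 250·3 + 800·6 = 11230.
Σwᵢyᵢ = 800·2 + 40·3 + 250·7 + 800·4 = 6670.
x* = 11230/1890 = 5.94, y* = 6670/1890 = 3.53.

(5.94, 3.53)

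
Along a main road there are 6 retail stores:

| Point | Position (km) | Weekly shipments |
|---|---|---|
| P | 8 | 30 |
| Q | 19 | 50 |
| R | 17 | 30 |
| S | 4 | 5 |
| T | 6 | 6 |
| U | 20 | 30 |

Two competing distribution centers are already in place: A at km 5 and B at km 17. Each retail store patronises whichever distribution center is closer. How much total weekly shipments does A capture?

41

The indifferent point is the midpoint (5+17)/2 = 11; retail stores left of it (closer to A at 5) go to A, those right go to B.
  S at 4 (w=5) → A
  T at 6 (w=6) → A
  P at 8 (w=30) → A
  R at 17 (w=30) → B
  Q at 19 (w=50) → B
  U at 20 (w=30) → B
A captures 41; B captures 110.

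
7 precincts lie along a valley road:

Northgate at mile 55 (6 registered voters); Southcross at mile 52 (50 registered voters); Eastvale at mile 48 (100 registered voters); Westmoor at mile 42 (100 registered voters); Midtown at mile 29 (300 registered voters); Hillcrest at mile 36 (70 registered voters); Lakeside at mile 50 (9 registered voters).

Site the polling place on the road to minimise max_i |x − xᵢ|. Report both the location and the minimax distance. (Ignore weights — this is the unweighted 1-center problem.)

location 42, max distance 13

The 1-center on a line is the midpoint of the two extreme points: leftmost at 29, rightmost at 55.
Optimal location = (29 + 55)/2 = 42; maximum distance = (55 − 29)/2 = 13.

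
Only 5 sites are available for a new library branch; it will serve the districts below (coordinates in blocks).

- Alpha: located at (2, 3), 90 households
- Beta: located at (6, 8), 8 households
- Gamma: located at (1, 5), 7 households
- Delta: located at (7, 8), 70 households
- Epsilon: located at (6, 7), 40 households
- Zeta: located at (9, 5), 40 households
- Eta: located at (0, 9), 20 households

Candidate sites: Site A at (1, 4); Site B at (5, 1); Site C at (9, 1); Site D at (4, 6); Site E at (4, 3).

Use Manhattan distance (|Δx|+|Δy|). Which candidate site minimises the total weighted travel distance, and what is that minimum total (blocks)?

Site D, total 1360 blocks

Total weighted distance at each candidate:
  Site A (1, 4): total = 1759
  Site B (5, 1): total = 2060
  Site C (9, 1): total = 2464
  Site D (4, 6): total = 1360
  Site E (4, 3): total = 1551
Minimum is at Site D with total 1360 blocks.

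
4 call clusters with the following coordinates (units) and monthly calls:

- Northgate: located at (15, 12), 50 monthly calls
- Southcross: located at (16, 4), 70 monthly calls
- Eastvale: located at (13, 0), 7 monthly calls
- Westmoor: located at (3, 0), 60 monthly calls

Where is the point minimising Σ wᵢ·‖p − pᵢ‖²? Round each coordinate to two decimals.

The minimiser of Σwᵢ‖p−pᵢ‖² is the weighted centroid p* = (Σwᵢpᵢ)/(Σwᵢ).
Σwᵢ = 187.
Σwᵢxᵢ = 50·15 + 70·16 + 7·13 + 60·3 = 2141.
Σwᵢyᵢ = 50·12 + 70·4 + 7·0 + 60·0 = 880.
x* = 2141/187 = 11.45, y* = 880/187 = 4.71.

(11.45, 4.71)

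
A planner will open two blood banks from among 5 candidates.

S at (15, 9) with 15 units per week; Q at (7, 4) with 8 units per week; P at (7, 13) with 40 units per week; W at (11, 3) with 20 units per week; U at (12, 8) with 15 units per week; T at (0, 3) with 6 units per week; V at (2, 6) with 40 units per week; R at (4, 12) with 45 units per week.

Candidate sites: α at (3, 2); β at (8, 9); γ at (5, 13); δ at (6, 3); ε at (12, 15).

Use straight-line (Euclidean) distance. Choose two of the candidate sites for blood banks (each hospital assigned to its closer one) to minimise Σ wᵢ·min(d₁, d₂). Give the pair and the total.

{γ, δ}, total 769.7

Evaluate every pair (each demand assigned to the nearer of the two):
  {γ, δ}: total = 769.7
  {β, γ}: total = 813.8
  {α, γ}: total = 815.1
  {β, δ}: total = 904.1
  {α, β}: total = 910.6
  {γ, ε}: total = 1028.0
  {β, ε}: total = 1055.7
  {δ, ε}: total = 1152.8
  {α, ε}: total = 1186.4
  {α, δ}: total = 1391.5
Best pair: {γ, δ} with total 769.7.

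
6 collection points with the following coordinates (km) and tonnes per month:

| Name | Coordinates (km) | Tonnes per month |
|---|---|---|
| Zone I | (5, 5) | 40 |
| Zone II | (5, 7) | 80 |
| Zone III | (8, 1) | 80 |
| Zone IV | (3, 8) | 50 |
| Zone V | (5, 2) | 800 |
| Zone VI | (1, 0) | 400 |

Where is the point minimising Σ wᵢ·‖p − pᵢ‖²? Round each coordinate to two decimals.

(3.99, 1.96)

The minimiser of Σwᵢ‖p−pᵢ‖² is the weighted centroid p* = (Σwᵢpᵢ)/(Σwᵢ).
Σwᵢ = 1450.
Σwᵢxᵢ = 40·5 + 80·5 + 80·8 + 50·3 + 800·5 + 400·1 = 5790.
Σwᵢyᵢ = 40·5 + 80·7 + 80·1 + 50·8 + 800·2 + 400·0 = 2840.
x* = 5790/1450 = 3.99, y* = 2840/1450 = 1.96.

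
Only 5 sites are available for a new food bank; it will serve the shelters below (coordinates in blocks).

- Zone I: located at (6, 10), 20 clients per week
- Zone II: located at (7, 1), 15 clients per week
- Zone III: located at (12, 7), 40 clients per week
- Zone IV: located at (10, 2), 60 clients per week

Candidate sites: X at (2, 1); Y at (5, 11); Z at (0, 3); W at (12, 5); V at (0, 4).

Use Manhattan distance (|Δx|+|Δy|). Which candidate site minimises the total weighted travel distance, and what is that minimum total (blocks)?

Total weighted distance at each candidate:
  X (2, 1): total = 1515
  Y (5, 11): total = 1500
  Z (0, 3): total = 1695
  W (12, 5): total = 735
  V (0, 4): total = 1710
Minimum is at W with total 735 blocks.

W, total 735 blocks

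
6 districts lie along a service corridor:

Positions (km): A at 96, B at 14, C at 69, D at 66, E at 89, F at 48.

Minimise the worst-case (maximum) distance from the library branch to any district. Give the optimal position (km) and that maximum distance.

The 1-center on a line is the midpoint of the two extreme points: leftmost at 14, rightmost at 96.
Optimal location = (14 + 96)/2 = 55; maximum distance = (96 − 14)/2 = 41.

location 55, max distance 41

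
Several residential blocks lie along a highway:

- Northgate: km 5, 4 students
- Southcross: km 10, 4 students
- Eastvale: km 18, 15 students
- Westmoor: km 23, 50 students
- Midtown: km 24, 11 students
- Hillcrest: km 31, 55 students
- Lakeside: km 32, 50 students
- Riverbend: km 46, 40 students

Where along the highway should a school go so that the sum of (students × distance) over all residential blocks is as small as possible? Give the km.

For a sum of weighted absolute distances on a line, the optimum is the weighted median (not the mean). Total weight W = 229; half-weight = 114.5.
Sort by position and accumulate weight:
  km 5 (Northgate, w=4) → cum 4
  km 10 (Southcross, w=4) → cum 8
  km 18 (Eastvale, w=15) → cum 23
  km 23 (Westmoor, w=50) → cum 73
  km 24 (Midtown, w=11) → cum 84
  km 31 (Hillcrest, w=55) → cum 139  ≥ 114.5 → median here
  km 32 (Lakeside, w=50) → cum 189
  km 46 (Riverbend, w=40) → cum 229
Optimal location: km 31.

x = 31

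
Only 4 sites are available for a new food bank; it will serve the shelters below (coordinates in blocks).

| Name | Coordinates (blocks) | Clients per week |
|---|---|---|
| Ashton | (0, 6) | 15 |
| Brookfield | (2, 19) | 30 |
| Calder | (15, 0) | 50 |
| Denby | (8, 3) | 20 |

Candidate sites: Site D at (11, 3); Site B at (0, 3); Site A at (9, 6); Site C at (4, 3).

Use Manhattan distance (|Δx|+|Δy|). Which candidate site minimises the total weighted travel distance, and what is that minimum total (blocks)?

Site D, total 1370 blocks

Total weighted distance at each candidate:
  Site D (11, 3): total = 1370
  Site B (0, 3): total = 1645
  Site A (9, 6): total = 1415
  Site C (4, 3): total = 1425
Minimum is at Site D with total 1370 blocks.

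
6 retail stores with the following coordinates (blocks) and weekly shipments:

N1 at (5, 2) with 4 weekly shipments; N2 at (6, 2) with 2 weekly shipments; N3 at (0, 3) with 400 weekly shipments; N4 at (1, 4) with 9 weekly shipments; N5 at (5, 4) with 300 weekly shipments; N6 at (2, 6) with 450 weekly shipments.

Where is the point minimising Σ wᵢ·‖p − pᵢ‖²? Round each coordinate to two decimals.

The minimiser of Σwᵢ‖p−pᵢ‖² is the weighted centroid p* = (Σwᵢpᵢ)/(Σwᵢ).
Σwᵢ = 1165.
Σwᵢxᵢ = 4·5 + 2·6 + 400·0 + 9·1 + 300·5 + 450·2 = 2441.
Σwᵢyᵢ = 4·2 + 2·2 + 400·3 + 9·4 + 300·4 + 450·6 = 5148.
x* = 2441/1165 = 2.10, y* = 5148/1165 = 4.42.

(2.10, 4.42)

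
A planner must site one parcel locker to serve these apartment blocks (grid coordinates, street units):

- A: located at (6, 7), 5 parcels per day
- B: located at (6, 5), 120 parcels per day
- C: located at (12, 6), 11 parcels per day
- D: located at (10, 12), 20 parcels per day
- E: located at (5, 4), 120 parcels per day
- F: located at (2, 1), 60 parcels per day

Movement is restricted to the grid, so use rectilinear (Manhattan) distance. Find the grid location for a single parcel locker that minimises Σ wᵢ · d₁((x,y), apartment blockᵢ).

(5, 4)

Manhattan distance separates: Σwᵢ(|x−xᵢ|+|y−yᵢ|) = Σwᵢ|x−xᵢ| + Σwᵢ|y−yᵢ|, so x and y are optimised independently as 1-D weighted medians.
Total weight W = 336; half = 168.
x-coordinate, sorted with cumulative weight:
  x=2 (F, w=60) cum 60
  x=5 (E, w=120) cum 180  ← median
  x=6 (A, w=5) cum 185
  x=6 (B, w=120) cum 305
  x=10 (D, w=20) cum 325
  x=12 (C, w=11) cum 336
⇒ x* = 5
y-coordinate, sorted with cumulative weight:
  y=1 (F, w=60) cum 60
  y=4 (E, w=120) cum 180  ← median
  y=5 (B, w=120) cum 300
  y=6 (C, w=11) cum 311
  y=7 (A, w=5) cum 316
  y=12 (D, w=20) cum 336
⇒ y* = 4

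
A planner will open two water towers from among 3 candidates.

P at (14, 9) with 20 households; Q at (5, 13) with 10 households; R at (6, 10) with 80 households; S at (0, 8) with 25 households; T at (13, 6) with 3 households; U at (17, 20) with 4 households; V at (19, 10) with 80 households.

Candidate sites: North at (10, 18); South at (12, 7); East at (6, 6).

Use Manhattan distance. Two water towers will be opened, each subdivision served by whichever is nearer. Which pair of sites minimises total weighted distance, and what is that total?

Evaluate every pair (each demand assigned to the nearer of the two):
  {South, East}: total = 1558
  {North, South}: total = 2067
  {North, East}: total = 2237
Best pair: {South, East} with total 1558.

{South, East}, total 1558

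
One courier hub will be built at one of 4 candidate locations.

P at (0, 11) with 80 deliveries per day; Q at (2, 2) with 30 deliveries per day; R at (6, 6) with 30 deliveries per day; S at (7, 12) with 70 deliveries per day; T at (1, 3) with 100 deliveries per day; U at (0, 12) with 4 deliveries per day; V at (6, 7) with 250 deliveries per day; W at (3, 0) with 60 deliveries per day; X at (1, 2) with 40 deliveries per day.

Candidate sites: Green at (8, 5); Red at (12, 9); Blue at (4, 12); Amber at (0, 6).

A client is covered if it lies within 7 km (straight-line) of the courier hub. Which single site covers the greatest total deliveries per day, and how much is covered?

Coverage radius r = 7 km; a point is covered iff (Δx)²+(Δy)² ≤ 7² = 49.
  Green (8, 5): covers {Q, R, V} → 310
  Red (12, 9): covers {R, S, V} → 350
  Blue (4, 12): covers {P, R, S, U, V} → 434
  Amber (0, 6): covers {P, Q, R, T, U, V, W, X} → 594
Maximum coverage at Amber: 594 deliveries per day.

Amber, covering 594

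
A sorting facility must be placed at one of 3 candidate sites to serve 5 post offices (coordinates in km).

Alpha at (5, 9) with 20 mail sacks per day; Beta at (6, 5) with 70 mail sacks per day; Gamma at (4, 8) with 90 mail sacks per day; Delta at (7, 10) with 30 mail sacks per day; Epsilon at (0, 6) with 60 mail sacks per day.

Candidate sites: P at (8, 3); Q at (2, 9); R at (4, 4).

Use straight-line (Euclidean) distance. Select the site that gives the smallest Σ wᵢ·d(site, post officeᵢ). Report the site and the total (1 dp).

Total weighted distance at each candidate:
  P (8, 3): total = 1633.2
  Q (2, 9): total = 1026.5
  R (4, 4): total = 1088.1
Minimum is at Q with total 1026.5 km.

Q, total 1026.5 km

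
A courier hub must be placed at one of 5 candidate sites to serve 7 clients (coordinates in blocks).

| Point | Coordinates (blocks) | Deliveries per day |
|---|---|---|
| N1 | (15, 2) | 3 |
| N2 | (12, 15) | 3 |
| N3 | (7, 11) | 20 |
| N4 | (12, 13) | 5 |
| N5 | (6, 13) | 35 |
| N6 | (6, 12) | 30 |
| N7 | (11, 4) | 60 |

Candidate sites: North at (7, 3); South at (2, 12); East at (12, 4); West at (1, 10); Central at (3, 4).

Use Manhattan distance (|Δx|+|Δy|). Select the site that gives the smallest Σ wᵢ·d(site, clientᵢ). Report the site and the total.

North, total 1298 blocks

Total weighted distance at each candidate:
  North (7, 3): total = 1298
  South (2, 12): total = 1598
  East (12, 4): total = 1338
  West (1, 10): total = 1774
  Central (3, 4): total = 1642
Minimum is at North with total 1298 blocks.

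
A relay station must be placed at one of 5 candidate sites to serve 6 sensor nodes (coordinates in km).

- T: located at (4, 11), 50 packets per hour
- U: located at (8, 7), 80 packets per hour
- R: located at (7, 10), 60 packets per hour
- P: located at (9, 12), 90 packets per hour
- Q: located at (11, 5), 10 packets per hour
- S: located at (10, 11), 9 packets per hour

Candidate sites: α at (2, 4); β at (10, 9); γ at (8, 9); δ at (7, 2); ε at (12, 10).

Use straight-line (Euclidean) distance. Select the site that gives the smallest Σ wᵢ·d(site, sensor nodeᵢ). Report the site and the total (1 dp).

γ, total 828.5 km

Total weighted distance at each candidate:
  α (2, 4): total = 2512.2
  β (10, 9): total = 1076.1
  γ (8, 9): total = 828.5
  δ (7, 2): total = 2415.5
  ε (12, 10): total = 1498.7
Minimum is at γ with total 828.5 km.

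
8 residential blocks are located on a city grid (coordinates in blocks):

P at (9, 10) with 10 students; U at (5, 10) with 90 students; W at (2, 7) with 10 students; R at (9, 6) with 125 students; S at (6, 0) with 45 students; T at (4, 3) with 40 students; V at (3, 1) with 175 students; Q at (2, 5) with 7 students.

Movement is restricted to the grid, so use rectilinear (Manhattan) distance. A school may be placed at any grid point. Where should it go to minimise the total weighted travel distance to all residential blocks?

Manhattan distance separates: Σwᵢ(|x−xᵢ|+|y−yᵢ|) = Σwᵢ|x−xᵢ| + Σwᵢ|y−yᵢ|, so x and y are optimised independently as 1-D weighted medians.
Total weight W = 502; half = 251.
x-coordinate, sorted with cumulative weight:
  x=2 (W, w=10) cum 10
  x=2 (Q, w=7) cum 17
  x=3 (V, w=175) cum 192
  x=4 (T, w=40) cum 232
  x=5 (U, w=90) cum 322  ← median
  x=6 (S, w=45) cum 367
  x=9 (P, w=10) cum 377
  x=9 (R, w=125) cum 502
⇒ x* = 5
y-coordinate, sorted with cumulative weight:
  y=0 (S, w=45) cum 45
  y=1 (V, w=175) cum 220
  y=3 (T, w=40) cum 260  ← median
  y=5 (Q, w=7) cum 267
  y=6 (R, w=125) cum 392
  y=7 (W, w=10) cum 402
  y=10 (P, w=10) cum 412
  y=10 (U, w=90) cum 502
⇒ y* = 3

(5, 3)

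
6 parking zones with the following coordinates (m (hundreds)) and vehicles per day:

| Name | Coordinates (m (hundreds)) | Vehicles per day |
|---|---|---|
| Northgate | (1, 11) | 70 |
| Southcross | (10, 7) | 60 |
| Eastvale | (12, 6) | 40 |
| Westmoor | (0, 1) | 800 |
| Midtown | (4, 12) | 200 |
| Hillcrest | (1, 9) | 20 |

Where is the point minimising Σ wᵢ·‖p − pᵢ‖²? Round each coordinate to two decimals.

The minimiser of Σwᵢ‖p−pᵢ‖² is the weighted centroid p* = (Σwᵢpᵢ)/(Σwᵢ).
Σwᵢ = 1190.
Σwᵢxᵢ = 70·1 + 60·10 + 40·12 + 800·0 + 200·4 + 20·1 = 1970.
Σwᵢyᵢ = 70·11 + 60·7 + 40·6 + 800·1 + 200·12 + 20·9 = 4810.
x* = 1970/1190 = 1.66, y* = 4810/1190 = 4.04.

(1.66, 4.04)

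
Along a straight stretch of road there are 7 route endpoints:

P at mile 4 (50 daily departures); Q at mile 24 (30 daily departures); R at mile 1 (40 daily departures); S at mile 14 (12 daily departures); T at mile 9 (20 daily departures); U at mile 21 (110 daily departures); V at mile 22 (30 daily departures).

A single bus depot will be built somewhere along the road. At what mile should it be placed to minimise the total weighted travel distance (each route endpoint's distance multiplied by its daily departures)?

x = 21

For a sum of weighted absolute distances on a line, the optimum is the weighted median (not the mean). Total weight W = 292; half-weight = 146.
Sort by position and accumulate weight:
  mile 1 (R, w=40) → cum 40
  mile 4 (P, w=50) → cum 90
  mile 9 (T, w=20) → cum 110
  mile 14 (S, w=12) → cum 122
  mile 21 (U, w=110) → cum 232  ≥ 146 → median here
  mile 22 (V, w=30) → cum 262
  mile 24 (Q, w=30) → cum 292
Optimal location: mile 21.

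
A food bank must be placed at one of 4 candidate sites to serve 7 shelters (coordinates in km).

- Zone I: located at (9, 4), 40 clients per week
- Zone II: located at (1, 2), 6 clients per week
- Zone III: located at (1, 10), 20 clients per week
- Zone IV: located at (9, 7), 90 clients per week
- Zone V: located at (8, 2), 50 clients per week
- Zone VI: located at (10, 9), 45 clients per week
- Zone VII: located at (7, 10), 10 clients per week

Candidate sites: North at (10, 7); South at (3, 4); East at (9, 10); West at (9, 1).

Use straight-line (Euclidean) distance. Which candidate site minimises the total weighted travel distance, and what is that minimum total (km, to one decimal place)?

North, total 869.7 km

Total weighted distance at each candidate:
  North (10, 7): total = 869.7
  South (3, 4): total = 1715.7
  East (9, 10): total = 1224.6
  West (9, 1): total = 1474.9
Minimum is at North with total 869.7 km.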